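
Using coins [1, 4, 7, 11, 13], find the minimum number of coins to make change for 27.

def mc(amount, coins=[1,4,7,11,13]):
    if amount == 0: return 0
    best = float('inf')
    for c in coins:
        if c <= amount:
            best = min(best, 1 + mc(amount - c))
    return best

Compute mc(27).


Building up with DP:
mc(0) = 0
mc(1) = min(1+mc(0)=1+0=1) = 1
mc(2) = min(1+mc(1)=1+1=2) = 2
mc(3) = min(1+mc(2)=1+2=3) = 3
mc(4) = min(1+mc(3)=1+3=4, 1+mc(0)=1+0=1) = 1
mc(5) = min(1+mc(4)=1+1=2, 1+mc(1)=1+1=2) = 2
mc(6) = min(1+mc(5)=1+2=3, 1+mc(2)=1+2=3) = 3
mc(7) = min(1+mc(6)=1+3=4, 1+mc(3)=1+3=4, 1+mc(0)=1+0=1) = 1
mc(8) = min(1+mc(7)=1+1=2, 1+mc(4)=1+1=2, 1+mc(1)=1+1=2) = 2
mc(9) = min(1+mc(8)=1+2=3, 1+mc(5)=1+2=3, 1+mc(2)=1+2=3) = 3
mc(10) = min(1+mc(9)=1+3=4, 1+mc(6)=1+3=4, 1+mc(3)=1+3=4) = 4
mc(11) = min(1+mc(10)=1+4=5, 1+mc(7)=1+1=2, 1+mc(4)=1+1=2, 1+mc(0)=1+0=1) = 1
mc(12) = min(1+mc(11)=1+1=2, 1+mc(8)=1+2=3, 1+mc(5)=1+2=3, 1+mc(1)=1+1=2) = 2
mc(13) = min(1+mc(12)=1+2=3, 1+mc(9)=1+3=4, 1+mc(6)=1+3=4, 1+mc(2)=1+2=3, 1+mc(0)=1+0=1) = 1
mc(14) = min(1+mc(13)=1+1=2, 1+mc(10)=1+4=5, 1+mc(7)=1+1=2, 1+mc(3)=1+3=4, 1+mc(1)=1+1=2) = 2
mc(15) = min(1+mc(14)=1+2=3, 1+mc(11)=1+1=2, 1+mc(8)=1+2=3, 1+mc(4)=1+1=2, 1+mc(2)=1+2=3) = 2
mc(16) = min(1+mc(15)=1+2=3, 1+mc(12)=1+2=3, 1+mc(9)=1+3=4, 1+mc(5)=1+2=3, 1+mc(3)=1+3=4) = 3
mc(17) = min(1+mc(16)=1+3=4, 1+mc(13)=1+1=2, 1+mc(10)=1+4=5, 1+mc(6)=1+3=4, 1+mc(4)=1+1=2) = 2
mc(18) = min(1+mc(17)=1+2=3, 1+mc(14)=1+2=3, 1+mc(11)=1+1=2, 1+mc(7)=1+1=2, 1+mc(5)=1+2=3) = 2
mc(19) = min(1+mc(18)=1+2=3, 1+mc(15)=1+2=3, 1+mc(12)=1+2=3, 1+mc(8)=1+2=3, 1+mc(6)=1+3=4) = 3
mc(20) = min(1+mc(19)=1+3=4, 1+mc(16)=1+3=4, 1+mc(13)=1+1=2, 1+mc(9)=1+3=4, 1+mc(7)=1+1=2) = 2
mc(21) = min(1+mc(20)=1+2=3, 1+mc(17)=1+2=3, 1+mc(14)=1+2=3, 1+mc(10)=1+4=5, 1+mc(8)=1+2=3) = 3
mc(22) = min(1+mc(21)=1+3=4, 1+mc(18)=1+2=3, 1+mc(15)=1+2=3, 1+mc(11)=1+1=2, 1+mc(9)=1+3=4) = 2
mc(23) = min(1+mc(22)=1+2=3, 1+mc(19)=1+3=4, 1+mc(16)=1+3=4, 1+mc(12)=1+2=3, 1+mc(10)=1+4=5) = 3
mc(24) = min(1+mc(23)=1+3=4, 1+mc(20)=1+2=3, 1+mc(17)=1+2=3, 1+mc(13)=1+1=2, 1+mc(11)=1+1=2) = 2
mc(25) = min(1+mc(24)=1+2=3, 1+mc(21)=1+3=4, 1+mc(18)=1+2=3, 1+mc(14)=1+2=3, 1+mc(12)=1+2=3) = 3
mc(26) = min(1+mc(25)=1+3=4, 1+mc(22)=1+2=3, 1+mc(19)=1+3=4, 1+mc(15)=1+2=3, 1+mc(13)=1+1=2) = 2
mc(27) = min(1+mc(26)=1+2=3, 1+mc(23)=1+3=4, 1+mc(20)=1+2=3, 1+mc(16)=1+3=4, 1+mc(14)=1+2=3) = 3

3


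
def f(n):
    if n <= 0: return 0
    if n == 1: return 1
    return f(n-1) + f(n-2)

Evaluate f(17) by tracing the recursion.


Computing f(17) bottom-up:
f(0) = 0
f(1) = 1
f(2) = f(1) + f(0) = 1 + 0 = 1
f(3) = f(2) + f(1) = 1 + 1 = 2
f(4) = f(3) + f(2) = 2 + 1 = 3
f(5) = f(4) + f(3) = 3 + 2 = 5
f(6) = f(5) + f(4) = 5 + 3 = 8
f(7) = f(6) + f(5) = 8 + 5 = 13
f(8) = f(7) + f(6) = 13 + 8 = 21
f(9) = f(8) + f(7) = 21 + 13 = 34
f(10) = f(9) + f(8) = 34 + 21 = 55
f(11) = f(10) + f(9) = 55 + 34 = 89
f(12) = f(11) + f(10) = 89 + 55 = 144
f(13) = f(12) + f(11) = 144 + 89 = 233
f(14) = f(13) + f(12) = 233 + 144 = 377
f(15) = f(14) + f(13) = 377 + 233 = 610
f(16) = f(15) + f(14) = 610 + 377 = 987
f(17) = f(16) + f(15) = 987 + 610 = 1597

1597


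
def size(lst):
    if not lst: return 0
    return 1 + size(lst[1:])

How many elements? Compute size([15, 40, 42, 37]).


size([15, 40, 42, 37]) = 1 + size([40, 42, 37])
size([40, 42, 37]) = 1 + size([42, 37])
size([42, 37]) = 1 + size([37])
size([37]) = 1 + size([])
size([]) = 0  (base case)
Unwinding: 1 + 1 + 1 + 1 + 0 = 4

4


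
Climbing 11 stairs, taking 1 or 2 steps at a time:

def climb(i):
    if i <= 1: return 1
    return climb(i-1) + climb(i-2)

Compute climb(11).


Building up from base cases:
climb(0) = 1
climb(1) = 1
climb(2) = climb(1) + climb(0) = 1 + 1 = 2
climb(3) = climb(2) + climb(1) = 2 + 1 = 3
climb(4) = climb(3) + climb(2) = 3 + 2 = 5
climb(5) = climb(4) + climb(3) = 5 + 3 = 8
climb(6) = climb(5) + climb(4) = 8 + 5 = 13
climb(7) = climb(6) + climb(5) = 13 + 8 = 21
climb(8) = climb(7) + climb(6) = 21 + 13 = 34
climb(9) = climb(8) + climb(7) = 34 + 21 = 55
climb(10) = climb(9) + climb(8) = 55 + 34 = 89
climb(11) = climb(10) + climb(9) = 89 + 55 = 144

144


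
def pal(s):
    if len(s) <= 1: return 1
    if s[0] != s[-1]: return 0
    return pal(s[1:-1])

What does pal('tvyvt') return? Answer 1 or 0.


pal('tvyvt'): s[0]='t' == s[-1]='t' -> check pal('vyv')
pal('vyv'): s[0]='v' == s[-1]='v' -> check pal('y')
pal('y'): len <= 1 -> return 1  (base case)
Result: 1 (palindrome)

1


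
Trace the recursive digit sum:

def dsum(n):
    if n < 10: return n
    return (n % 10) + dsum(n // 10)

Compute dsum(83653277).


dsum(83653277) = 7 + dsum(8365327)
dsum(8365327) = 7 + dsum(836532)
dsum(836532) = 2 + dsum(83653)
dsum(83653) = 3 + dsum(8365)
dsum(8365) = 5 + dsum(836)
dsum(836) = 6 + dsum(83)
dsum(83) = 3 + dsum(8)
dsum(8) = 8  (base case)
Total: 7 + 7 + 2 + 3 + 5 + 6 + 3 + 8 = 41

41


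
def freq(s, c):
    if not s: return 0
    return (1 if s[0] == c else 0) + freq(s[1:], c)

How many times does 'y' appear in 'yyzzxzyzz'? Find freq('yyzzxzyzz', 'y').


s[0]='y' == 'y' -> 1
s[0]='y' == 'y' -> 1
s[0]='z' != 'y' -> 0
s[0]='z' != 'y' -> 0
s[0]='x' != 'y' -> 0
s[0]='z' != 'y' -> 0
s[0]='y' == 'y' -> 1
s[0]='z' != 'y' -> 0
s[0]='z' != 'y' -> 0
Sum: 1 + 1 + 0 + 0 + 0 + 0 + 1 + 0 + 0 = 3

3


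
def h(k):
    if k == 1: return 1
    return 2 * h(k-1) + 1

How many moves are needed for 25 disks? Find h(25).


h(25) = 2 * h(24) + 1
h(24) = 2 * h(23) + 1
h(23) = 2 * h(22) + 1
h(22) = 2 * h(21) + 1
h(21) = 2 * h(20) + 1
h(20) = 2 * h(19) + 1
h(19) = 2 * h(18) + 1
h(18) = 2 * h(17) + 1
h(17) = 2 * h(16) + 1
h(16) = 2 * h(15) + 1
h(15) = 2 * h(14) + 1
h(14) = 2 * h(13) + 1
h(13) = 2 * h(12) + 1
h(12) = 2 * h(11) + 1
h(11) = 2 * h(10) + 1
h(10) = 2 * h(9) + 1
h(9) = 2 * h(8) + 1
h(8) = 2 * h(7) + 1
h(7) = 2 * h(6) + 1
h(6) = 2 * h(5) + 1
h(5) = 2 * h(4) + 1
h(4) = 2 * h(3) + 1
h(3) = 2 * h(2) + 1
h(2) = 2 * h(1) + 1
h(1) = 1  (base case)
h(2) = 2 * 1 + 1 = 3
h(3) = 2 * 3 + 1 = 7
h(4) = 2 * 7 + 1 = 15
h(5) = 2 * 15 + 1 = 31
h(6) = 2 * 31 + 1 = 63
h(7) = 2 * 63 + 1 = 127
h(8) = 2 * 127 + 1 = 255
h(9) = 2 * 255 + 1 = 511
h(10) = 2 * 511 + 1 = 1023
h(11) = 2 * 1023 + 1 = 2047
h(12) = 2 * 2047 + 1 = 4095
h(13) = 2 * 4095 + 1 = 8191
h(14) = 2 * 8191 + 1 = 16383
h(15) = 2 * 16383 + 1 = 32767
h(16) = 2 * 32767 + 1 = 65535
h(17) = 2 * 65535 + 1 = 131071
h(18) = 2 * 131071 + 1 = 262143
h(19) = 2 * 262143 + 1 = 524287
h(20) = 2 * 524287 + 1 = 1048575
h(21) = 2 * 1048575 + 1 = 2097151
h(22) = 2 * 2097151 + 1 = 4194303
h(23) = 2 * 4194303 + 1 = 8388607
h(24) = 2 * 8388607 + 1 = 16777215
h(25) = 2 * 16777215 + 1 = 33554431

33554431


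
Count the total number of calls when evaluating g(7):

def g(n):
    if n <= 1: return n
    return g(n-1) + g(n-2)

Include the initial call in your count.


Let C(n) = total calls for g(n)
C(0) = 1, C(1) = 1
C(2) = 1 + C(1) + C(0) = 1 + 1 + 1 = 3
C(3) = 1 + C(2) + C(1) = 1 + 3 + 1 = 5
C(4) = 1 + C(3) + C(2) = 1 + 5 + 3 = 9
C(5) = 1 + C(4) + C(3) = 1 + 9 + 5 = 15
C(6) = 1 + C(5) + C(4) = 1 + 15 + 9 = 25
C(7) = 1 + C(6) + C(5) = 1 + 25 + 15 = 41

41


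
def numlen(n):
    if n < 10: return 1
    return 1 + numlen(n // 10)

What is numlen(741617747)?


numlen(741617747) = 1 + numlen(74161774)
numlen(74161774) = 1 + numlen(7416177)
numlen(7416177) = 1 + numlen(741617)
numlen(741617) = 1 + numlen(74161)
numlen(74161) = 1 + numlen(7416)
numlen(7416) = 1 + numlen(741)
numlen(741) = 1 + numlen(74)
numlen(74) = 1 + numlen(7)
numlen(7) = 1  (base case: 7 < 10)
Unwinding: 1 + 1 + 1 + 1 + 1 + 1 + 1 + 1 + 1 = 9

9


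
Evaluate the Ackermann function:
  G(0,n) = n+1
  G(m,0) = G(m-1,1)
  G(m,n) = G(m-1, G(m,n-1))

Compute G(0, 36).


G(0, 36) = 37
Result: G(0, 36) = 37

37


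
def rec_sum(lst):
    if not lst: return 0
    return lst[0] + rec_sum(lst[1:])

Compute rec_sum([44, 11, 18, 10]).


rec_sum([44, 11, 18, 10]) = 44 + rec_sum([11, 18, 10])
rec_sum([11, 18, 10]) = 11 + rec_sum([18, 10])
rec_sum([18, 10]) = 18 + rec_sum([10])
rec_sum([10]) = 10 + rec_sum([])
rec_sum([]) = 0  (base case)
Total: 44 + 11 + 18 + 10 + 0 = 83

83


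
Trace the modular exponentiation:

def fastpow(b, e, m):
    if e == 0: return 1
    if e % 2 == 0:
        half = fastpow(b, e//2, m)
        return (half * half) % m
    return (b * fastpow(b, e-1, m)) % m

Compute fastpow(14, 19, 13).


fastpow(14, 19, 13): e is odd, compute fastpow(14, 18, 13)
  fastpow(14, 18, 13): e is even, compute fastpow(14, 9, 13)
    fastpow(14, 9, 13): e is odd, compute fastpow(14, 8, 13)
      fastpow(14, 8, 13): e is even, compute fastpow(14, 4, 13)
        fastpow(14, 4, 13): e is even, compute fastpow(14, 2, 13)
          fastpow(14, 2, 13): e is even, compute fastpow(14, 1, 13)
          fastpow(14, 1, 13): e is odd, compute fastpow(14, 0, 13)
          fastpow(14, 0, 13) = 1
          (14 * 1) % 13 = 1
          half=1, (1*1) % 13 = 1
        half=1, (1*1) % 13 = 1
      half=1, (1*1) % 13 = 1
    (14 * 1) % 13 = 1
  half=1, (1*1) % 13 = 1
(14 * 1) % 13 = 1

1


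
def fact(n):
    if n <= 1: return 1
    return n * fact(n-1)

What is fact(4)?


fact(4)
= 4 * fact(3)
= 4 * 3 * fact(2)
= 4 * 3 * 2 * fact(1)
= 4 * 3 * 2 * 1
= 24

24


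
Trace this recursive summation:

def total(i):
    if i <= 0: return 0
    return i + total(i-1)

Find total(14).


total(14)
= 14 + 13 + 12 + 11 + 10 + 9 + 8 + 7 + 6 + 5 + 4 + 3 + 2 + 1 + total(0)
= 14 + 13 + 12 + 11 + 10 + 9 + 8 + 7 + 6 + 5 + 4 + 3 + 2 + 1 + 0
= 105

105


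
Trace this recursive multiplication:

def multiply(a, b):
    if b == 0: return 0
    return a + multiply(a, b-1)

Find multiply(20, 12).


multiply(20, 12) = 20 + multiply(20, 11)
multiply(20, 11) = 20 + multiply(20, 10)
multiply(20, 10) = 20 + multiply(20, 9)
multiply(20, 9) = 20 + multiply(20, 8)
multiply(20, 8) = 20 + multiply(20, 7)
multiply(20, 7) = 20 + multiply(20, 6)
multiply(20, 6) = 20 + multiply(20, 5)
multiply(20, 5) = 20 + multiply(20, 4)
multiply(20, 4) = 20 + multiply(20, 3)
multiply(20, 3) = 20 + multiply(20, 2)
multiply(20, 2) = 20 + multiply(20, 1)
multiply(20, 1) = 20 + multiply(20, 0)
multiply(20, 0) = 0  (base case)
Total: 20 + 20 + 20 + 20 + 20 + 20 + 20 + 20 + 20 + 20 + 20 + 20 + 0 = 240

240


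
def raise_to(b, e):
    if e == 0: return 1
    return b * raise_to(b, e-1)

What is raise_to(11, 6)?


raise_to(11, 6)
= 11 * raise_to(11, 5)
= 11 * 11 * raise_to(11, 4)
= 11 * 11 * 11 * raise_to(11, 3)
= 11 * 11 * 11 * 11 * raise_to(11, 2)
= 11 * 11 * 11 * 11 * 11 * raise_to(11, 1)
= 11 * 11 * 11 * 11 * 11 * 11 * raise_to(11, 0)
= 11 * 11 * 11 * 11 * 11 * 11 * 1
= 1771561

1771561


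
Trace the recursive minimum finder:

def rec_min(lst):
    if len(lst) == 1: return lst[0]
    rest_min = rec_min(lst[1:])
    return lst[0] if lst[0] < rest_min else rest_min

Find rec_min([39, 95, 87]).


rec_min([39, 95, 87]): compare 39 with rec_min([95, 87])
rec_min([95, 87]): compare 95 with rec_min([87])
rec_min([87]) = 87  (base case)
Compare 95 with 87 -> 87
Compare 39 with 87 -> 39

39


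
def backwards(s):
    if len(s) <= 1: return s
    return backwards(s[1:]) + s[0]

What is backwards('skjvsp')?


backwards('skjvsp') = backwards('kjvsp') + 's'
backwards('kjvsp') = backwards('jvsp') + 'k'
backwards('jvsp') = backwards('vsp') + 'j'
backwards('vsp') = backwards('sp') + 'v'
backwards('sp') = backwards('p') + 's'
backwards('p') = 'p'  (base case)
Concatenating: 'p' + 's' + 'v' + 'j' + 'k' + 's' = 'psvjks'

psvjks


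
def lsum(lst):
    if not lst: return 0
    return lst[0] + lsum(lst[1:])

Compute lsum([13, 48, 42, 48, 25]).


lsum([13, 48, 42, 48, 25]) = 13 + lsum([48, 42, 48, 25])
lsum([48, 42, 48, 25]) = 48 + lsum([42, 48, 25])
lsum([42, 48, 25]) = 42 + lsum([48, 25])
lsum([48, 25]) = 48 + lsum([25])
lsum([25]) = 25 + lsum([])
lsum([]) = 0  (base case)
Total: 13 + 48 + 42 + 48 + 25 + 0 = 176

176


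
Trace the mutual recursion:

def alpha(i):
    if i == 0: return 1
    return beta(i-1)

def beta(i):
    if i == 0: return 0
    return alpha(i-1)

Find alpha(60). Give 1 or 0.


alpha(60) = beta(59)
beta(59) = alpha(58)
alpha(58) = beta(57)
beta(57) = alpha(56)
alpha(56) = beta(55)
beta(55) = alpha(54)
alpha(54) = beta(53)
beta(53) = alpha(52)
alpha(52) = beta(51)
beta(51) = alpha(50)
alpha(50) = beta(49)
beta(49) = alpha(48)
alpha(48) = beta(47)
beta(47) = alpha(46)
alpha(46) = beta(45)
beta(45) = alpha(44)
alpha(44) = beta(43)
beta(43) = alpha(42)
alpha(42) = beta(41)
beta(41) = alpha(40)
alpha(40) = beta(39)
beta(39) = alpha(38)
alpha(38) = beta(37)
beta(37) = alpha(36)
alpha(36) = beta(35)
beta(35) = alpha(34)
alpha(34) = beta(33)
beta(33) = alpha(32)
alpha(32) = beta(31)
beta(31) = alpha(30)
alpha(30) = beta(29)
beta(29) = alpha(28)
alpha(28) = beta(27)
beta(27) = alpha(26)
alpha(26) = beta(25)
beta(25) = alpha(24)
alpha(24) = beta(23)
beta(23) = alpha(22)
alpha(22) = beta(21)
beta(21) = alpha(20)
alpha(20) = beta(19)
beta(19) = alpha(18)
alpha(18) = beta(17)
beta(17) = alpha(16)
alpha(16) = beta(15)
beta(15) = alpha(14)
alpha(14) = beta(13)
beta(13) = alpha(12)
alpha(12) = beta(11)
beta(11) = alpha(10)
alpha(10) = beta(9)
beta(9) = alpha(8)
alpha(8) = beta(7)
beta(7) = alpha(6)
alpha(6) = beta(5)
beta(5) = alpha(4)
alpha(4) = beta(3)
beta(3) = alpha(2)
alpha(2) = beta(1)
beta(1) = alpha(0)
alpha(0) = 1  (base case)
Result: 1

1


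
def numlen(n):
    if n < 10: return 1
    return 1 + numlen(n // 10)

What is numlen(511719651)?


numlen(511719651) = 1 + numlen(51171965)
numlen(51171965) = 1 + numlen(5117196)
numlen(5117196) = 1 + numlen(511719)
numlen(511719) = 1 + numlen(51171)
numlen(51171) = 1 + numlen(5117)
numlen(5117) = 1 + numlen(511)
numlen(511) = 1 + numlen(51)
numlen(51) = 1 + numlen(5)
numlen(5) = 1  (base case: 5 < 10)
Unwinding: 1 + 1 + 1 + 1 + 1 + 1 + 1 + 1 + 1 = 9

9


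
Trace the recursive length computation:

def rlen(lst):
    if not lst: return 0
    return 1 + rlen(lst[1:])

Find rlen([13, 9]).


rlen([13, 9]) = 1 + rlen([9])
rlen([9]) = 1 + rlen([])
rlen([]) = 0  (base case)
Unwinding: 1 + 1 + 0 = 2

2


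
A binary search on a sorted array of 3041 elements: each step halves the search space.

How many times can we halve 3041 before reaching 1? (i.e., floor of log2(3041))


3041 / 2 = 1520
1520 / 2 = 760
760 / 2 = 380
380 / 2 = 190
190 / 2 = 95
95 / 2 = 47
47 / 2 = 23
23 / 2 = 11
11 / 2 = 5
5 / 2 = 2
2 / 2 = 1
Reached 1 after 11 halvings

11


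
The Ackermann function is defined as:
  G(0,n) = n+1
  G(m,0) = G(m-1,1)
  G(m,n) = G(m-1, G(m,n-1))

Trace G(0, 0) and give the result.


G(0, 0) = 1
Result: G(0, 0) = 1

1


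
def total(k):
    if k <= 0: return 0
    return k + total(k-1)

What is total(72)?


total(72)
= 72 + 71 + 70 + 69 + 68 + 67 + 66 + 65 + 64 + 63 + 62 + 61 + 60 + 59 + 58 + 57 + 56 + 55 + 54 + 53 + 52 + 51 + 50 + 49 + 48 + 47 + 46 + 45 + 44 + 43 + 42 + 41 + 40 + 39 + 38 + 37 + 36 + 35 + 34 + 33 + 32 + 31 + 30 + 29 + 28 + 27 + 26 + 25 + 24 + 23 + 22 + 21 + 20 + 19 + 18 + 17 + 16 + 15 + 14 + 13 + 12 + 11 + 10 + 9 + 8 + 7 + 6 + 5 + 4 + 3 + 2 + 1 + total(0)
= 72 + 71 + 70 + 69 + 68 + 67 + 66 + 65 + 64 + 63 + 62 + 61 + 60 + 59 + 58 + 57 + 56 + 55 + 54 + 53 + 52 + 51 + 50 + 49 + 48 + 47 + 46 + 45 + 44 + 43 + 42 + 41 + 40 + 39 + 38 + 37 + 36 + 35 + 34 + 33 + 32 + 31 + 30 + 29 + 28 + 27 + 26 + 25 + 24 + 23 + 22 + 21 + 20 + 19 + 18 + 17 + 16 + 15 + 14 + 13 + 12 + 11 + 10 + 9 + 8 + 7 + 6 + 5 + 4 + 3 + 2 + 1 + 0
= 2628

2628


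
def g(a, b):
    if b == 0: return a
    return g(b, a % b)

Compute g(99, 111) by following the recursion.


g(99, 111) = g(111, 99)
g(111, 99) = g(99, 12)
g(99, 12) = g(12, 3)
g(12, 3) = g(3, 0)
g(3, 0) = 3  (base case)

3


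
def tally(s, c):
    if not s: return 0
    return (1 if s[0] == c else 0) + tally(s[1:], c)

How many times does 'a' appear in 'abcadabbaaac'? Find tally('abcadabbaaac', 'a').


s[0]='a' == 'a' -> 1
s[0]='b' != 'a' -> 0
s[0]='c' != 'a' -> 0
s[0]='a' == 'a' -> 1
s[0]='d' != 'a' -> 0
s[0]='a' == 'a' -> 1
s[0]='b' != 'a' -> 0
s[0]='b' != 'a' -> 0
s[0]='a' == 'a' -> 1
s[0]='a' == 'a' -> 1
s[0]='a' == 'a' -> 1
s[0]='c' != 'a' -> 0
Sum: 1 + 0 + 0 + 1 + 0 + 1 + 0 + 0 + 1 + 1 + 1 + 0 = 6

6


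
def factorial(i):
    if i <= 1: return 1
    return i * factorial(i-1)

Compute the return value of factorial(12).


factorial(12)
= 12 * factorial(11)
= 12 * 11 * factorial(10)
= 12 * 11 * 10 * factorial(9)
= 12 * 11 * 10 * 9 * factorial(8)
= 12 * 11 * 10 * 9 * 8 * factorial(7)
= 12 * 11 * 10 * 9 * 8 * 7 * factorial(6)
= 12 * 11 * 10 * 9 * 8 * 7 * 6 * factorial(5)
= 12 * 11 * 10 * 9 * 8 * 7 * 6 * 5 * factorial(4)
= 12 * 11 * 10 * 9 * 8 * 7 * 6 * 5 * 4 * factorial(3)
= 12 * 11 * 10 * 9 * 8 * 7 * 6 * 5 * 4 * 3 * factorial(2)
= 12 * 11 * 10 * 9 * 8 * 7 * 6 * 5 * 4 * 3 * 2 * factorial(1)
= 12 * 11 * 10 * 9 * 8 * 7 * 6 * 5 * 4 * 3 * 2 * 1
= 479001600

479001600


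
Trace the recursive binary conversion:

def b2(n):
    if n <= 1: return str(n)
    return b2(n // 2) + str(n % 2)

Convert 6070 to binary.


b2(6070) = b2(3035) + '0'
b2(3035) = b2(1517) + '1'
b2(1517) = b2(758) + '1'
b2(758) = b2(379) + '0'
b2(379) = b2(189) + '1'
b2(189) = b2(94) + '1'
b2(94) = b2(47) + '0'
b2(47) = b2(23) + '1'
b2(23) = b2(11) + '1'
b2(11) = b2(5) + '1'
b2(5) = b2(2) + '1'
b2(2) = b2(1) + '0'
b2(1) = '1'  (base case)
Concatenating: '1' + '0' + '1' + '1' + '1' + '1' + '0' + '1' + '1' + '0' + '1' + '1' + '0' = '1011110110110'

1011110110110


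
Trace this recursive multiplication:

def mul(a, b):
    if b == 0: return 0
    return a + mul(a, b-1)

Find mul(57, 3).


mul(57, 3) = 57 + mul(57, 2)
mul(57, 2) = 57 + mul(57, 1)
mul(57, 1) = 57 + mul(57, 0)
mul(57, 0) = 0  (base case)
Total: 57 + 57 + 57 + 0 = 171

171


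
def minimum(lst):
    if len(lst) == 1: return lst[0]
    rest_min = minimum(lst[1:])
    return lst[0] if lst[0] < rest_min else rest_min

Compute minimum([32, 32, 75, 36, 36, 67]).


minimum([32, 32, 75, 36, 36, 67]): compare 32 with minimum([32, 75, 36, 36, 67])
minimum([32, 75, 36, 36, 67]): compare 32 with minimum([75, 36, 36, 67])
minimum([75, 36, 36, 67]): compare 75 with minimum([36, 36, 67])
minimum([36, 36, 67]): compare 36 with minimum([36, 67])
minimum([36, 67]): compare 36 with minimum([67])
minimum([67]) = 67  (base case)
Compare 36 with 67 -> 36
Compare 36 with 36 -> 36
Compare 75 with 36 -> 36
Compare 32 with 36 -> 32
Compare 32 with 32 -> 32

32


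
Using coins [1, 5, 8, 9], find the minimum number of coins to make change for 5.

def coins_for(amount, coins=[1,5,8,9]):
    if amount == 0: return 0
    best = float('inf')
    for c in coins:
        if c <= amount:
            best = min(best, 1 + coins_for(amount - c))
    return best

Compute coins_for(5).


Building up with DP:
coins_for(0) = 0
coins_for(1) = min(1+coins_for(0)=1+0=1) = 1
coins_for(2) = min(1+coins_for(1)=1+1=2) = 2
coins_for(3) = min(1+coins_for(2)=1+2=3) = 3
coins_for(4) = min(1+coins_for(3)=1+3=4) = 4
coins_for(5) = min(1+coins_for(4)=1+4=5, 1+coins_for(0)=1+0=1) = 1

1


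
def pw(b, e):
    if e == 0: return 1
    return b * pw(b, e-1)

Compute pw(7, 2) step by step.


pw(7, 2)
= 7 * pw(7, 1)
= 7 * 7 * pw(7, 0)
= 7 * 7 * 1
= 49

49


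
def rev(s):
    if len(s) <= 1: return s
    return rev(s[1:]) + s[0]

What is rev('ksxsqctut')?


rev('ksxsqctut') = rev('sxsqctut') + 'k'
rev('sxsqctut') = rev('xsqctut') + 's'
rev('xsqctut') = rev('sqctut') + 'x'
rev('sqctut') = rev('qctut') + 's'
rev('qctut') = rev('ctut') + 'q'
rev('ctut') = rev('tut') + 'c'
rev('tut') = rev('ut') + 't'
rev('ut') = rev('t') + 'u'
rev('t') = 't'  (base case)
Concatenating: 't' + 'u' + 't' + 'c' + 'q' + 's' + 'x' + 's' + 'k' = 'tutcqsxsk'

tutcqsxsk


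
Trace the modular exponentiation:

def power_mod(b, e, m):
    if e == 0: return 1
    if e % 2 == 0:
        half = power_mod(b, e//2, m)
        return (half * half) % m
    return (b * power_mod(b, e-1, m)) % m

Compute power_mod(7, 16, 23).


power_mod(7, 16, 23): e is even, compute power_mod(7, 8, 23)
  power_mod(7, 8, 23): e is even, compute power_mod(7, 4, 23)
    power_mod(7, 4, 23): e is even, compute power_mod(7, 2, 23)
      power_mod(7, 2, 23): e is even, compute power_mod(7, 1, 23)
        power_mod(7, 1, 23): e is odd, compute power_mod(7, 0, 23)
          power_mod(7, 0, 23) = 1
        (7 * 1) % 23 = 7
      half=7, (7*7) % 23 = 3
    half=3, (3*3) % 23 = 9
  half=9, (9*9) % 23 = 12
half=12, (12*12) % 23 = 6

6


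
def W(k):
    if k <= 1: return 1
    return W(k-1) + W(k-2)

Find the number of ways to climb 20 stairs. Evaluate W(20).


Building up from base cases:
W(0) = 1
W(1) = 1
W(2) = W(1) + W(0) = 1 + 1 = 2
W(3) = W(2) + W(1) = 2 + 1 = 3
W(4) = W(3) + W(2) = 3 + 2 = 5
W(5) = W(4) + W(3) = 5 + 3 = 8
W(6) = W(5) + W(4) = 8 + 5 = 13
W(7) = W(6) + W(5) = 13 + 8 = 21
W(8) = W(7) + W(6) = 21 + 13 = 34
W(9) = W(8) + W(7) = 34 + 21 = 55
W(10) = W(9) + W(8) = 55 + 34 = 89
W(11) = W(10) + W(9) = 89 + 55 = 144
W(12) = W(11) + W(10) = 144 + 89 = 233
W(13) = W(12) + W(11) = 233 + 144 = 377
W(14) = W(13) + W(12) = 377 + 233 = 610
W(15) = W(14) + W(13) = 610 + 377 = 987
W(16) = W(15) + W(14) = 987 + 610 = 1597
W(17) = W(16) + W(15) = 1597 + 987 = 2584
W(18) = W(17) + W(16) = 2584 + 1597 = 4181
W(19) = W(18) + W(17) = 4181 + 2584 = 6765
W(20) = W(19) + W(18) = 6765 + 4181 = 10946

10946


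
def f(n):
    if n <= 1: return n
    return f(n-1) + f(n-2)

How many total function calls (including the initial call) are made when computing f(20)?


Let C(n) = total calls for f(n)
C(0) = 1, C(1) = 1
C(2) = 1 + C(1) + C(0) = 1 + 1 + 1 = 3
C(3) = 1 + C(2) + C(1) = 1 + 3 + 1 = 5
C(4) = 1 + C(3) + C(2) = 1 + 5 + 3 = 9
C(5) = 1 + C(4) + C(3) = 1 + 9 + 5 = 15
C(6) = 1 + C(5) + C(4) = 1 + 15 + 9 = 25
C(7) = 1 + C(6) + C(5) = 1 + 25 + 15 = 41
C(8) = 1 + C(7) + C(6) = 1 + 41 + 25 = 67
C(9) = 1 + C(8) + C(7) = 1 + 67 + 41 = 109
C(10) = 1 + C(9) + C(8) = 1 + 109 + 67 = 177
C(11) = 1 + C(10) + C(9) = 1 + 177 + 109 = 287
C(12) = 1 + C(11) + C(10) = 1 + 287 + 177 = 465
C(13) = 1 + C(12) + C(11) = 1 + 465 + 287 = 753
C(14) = 1 + C(13) + C(12) = 1 + 753 + 465 = 1219
C(15) = 1 + C(14) + C(13) = 1 + 1219 + 753 = 1973
C(16) = 1 + C(15) + C(14) = 1 + 1973 + 1219 = 3193
C(17) = 1 + C(16) + C(15) = 1 + 3193 + 1973 = 5167
C(18) = 1 + C(17) + C(16) = 1 + 5167 + 3193 = 8361
C(19) = 1 + C(18) + C(17) = 1 + 8361 + 5167 = 13529
C(20) = 1 + C(19) + C(18) = 1 + 13529 + 8361 = 21891

21891


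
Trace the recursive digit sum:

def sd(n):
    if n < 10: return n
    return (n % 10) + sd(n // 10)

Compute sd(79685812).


sd(79685812) = 2 + sd(7968581)
sd(7968581) = 1 + sd(796858)
sd(796858) = 8 + sd(79685)
sd(79685) = 5 + sd(7968)
sd(7968) = 8 + sd(796)
sd(796) = 6 + sd(79)
sd(79) = 9 + sd(7)
sd(7) = 7  (base case)
Total: 2 + 1 + 8 + 5 + 8 + 6 + 9 + 7 = 46

46


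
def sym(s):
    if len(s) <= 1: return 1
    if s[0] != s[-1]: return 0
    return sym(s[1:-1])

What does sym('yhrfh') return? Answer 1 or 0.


sym('yhrfh'): s[0]='y' != s[-1]='h' -> return 0
Result: 0 (not a palindrome)

0


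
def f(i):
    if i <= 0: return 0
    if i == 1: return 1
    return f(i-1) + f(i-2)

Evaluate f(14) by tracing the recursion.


Computing f(14) bottom-up:
f(0) = 0
f(1) = 1
f(2) = f(1) + f(0) = 1 + 0 = 1
f(3) = f(2) + f(1) = 1 + 1 = 2
f(4) = f(3) + f(2) = 2 + 1 = 3
f(5) = f(4) + f(3) = 3 + 2 = 5
f(6) = f(5) + f(4) = 5 + 3 = 8
f(7) = f(6) + f(5) = 8 + 5 = 13
f(8) = f(7) + f(6) = 13 + 8 = 21
f(9) = f(8) + f(7) = 21 + 13 = 34
f(10) = f(9) + f(8) = 34 + 21 = 55
f(11) = f(10) + f(9) = 55 + 34 = 89
f(12) = f(11) + f(10) = 89 + 55 = 144
f(13) = f(12) + f(11) = 144 + 89 = 233
f(14) = f(13) + f(12) = 233 + 144 = 377

377


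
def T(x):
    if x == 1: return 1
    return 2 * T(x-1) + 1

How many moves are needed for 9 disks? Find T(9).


T(9) = 2 * T(8) + 1
T(8) = 2 * T(7) + 1
T(7) = 2 * T(6) + 1
T(6) = 2 * T(5) + 1
T(5) = 2 * T(4) + 1
T(4) = 2 * T(3) + 1
T(3) = 2 * T(2) + 1
T(2) = 2 * T(1) + 1
T(1) = 1  (base case)
T(2) = 2 * 1 + 1 = 3
T(3) = 2 * 3 + 1 = 7
T(4) = 2 * 7 + 1 = 15
T(5) = 2 * 15 + 1 = 31
T(6) = 2 * 31 + 1 = 63
T(7) = 2 * 63 + 1 = 127
T(8) = 2 * 127 + 1 = 255
T(9) = 2 * 255 + 1 = 511

511


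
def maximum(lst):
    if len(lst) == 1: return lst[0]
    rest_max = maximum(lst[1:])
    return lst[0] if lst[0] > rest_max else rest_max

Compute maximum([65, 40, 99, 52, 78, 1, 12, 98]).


maximum([65, 40, 99, 52, 78, 1, 12, 98]): compare 65 with maximum([40, 99, 52, 78, 1, 12, 98])
maximum([40, 99, 52, 78, 1, 12, 98]): compare 40 with maximum([99, 52, 78, 1, 12, 98])
maximum([99, 52, 78, 1, 12, 98]): compare 99 with maximum([52, 78, 1, 12, 98])
maximum([52, 78, 1, 12, 98]): compare 52 with maximum([78, 1, 12, 98])
maximum([78, 1, 12, 98]): compare 78 with maximum([1, 12, 98])
maximum([1, 12, 98]): compare 1 with maximum([12, 98])
maximum([12, 98]): compare 12 with maximum([98])
maximum([98]) = 98  (base case)
Compare 12 with 98 -> 98
Compare 1 with 98 -> 98
Compare 78 with 98 -> 98
Compare 52 with 98 -> 98
Compare 99 with 98 -> 99
Compare 40 with 99 -> 99
Compare 65 with 99 -> 99

99


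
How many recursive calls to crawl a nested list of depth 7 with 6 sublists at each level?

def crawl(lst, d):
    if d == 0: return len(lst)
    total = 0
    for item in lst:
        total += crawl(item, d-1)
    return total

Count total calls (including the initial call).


At depth 0 (root): 1 call
At depth 1: each of 1 parents calls crawl on 6 children = 6 calls
At depth 2: each of 6 parents calls crawl on 6 children = 36 calls
At depth 3: each of 36 parents calls crawl on 6 children = 216 calls
At depth 4: each of 216 parents calls crawl on 6 children = 1296 calls
At depth 5: each of 1296 parents calls crawl on 6 children = 7776 calls
At depth 6: each of 7776 parents calls crawl on 6 children = 46656 calls
At depth 7: each of 46656 parents calls crawl on 6 children = 279936 calls
Total: 1 + 6 + 36 + 216 + 1296 + 7776 + 46656 + 279936 = 335923

335923


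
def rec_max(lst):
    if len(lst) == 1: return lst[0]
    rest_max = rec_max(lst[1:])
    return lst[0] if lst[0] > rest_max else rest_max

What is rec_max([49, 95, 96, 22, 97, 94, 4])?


rec_max([49, 95, 96, 22, 97, 94, 4]): compare 49 with rec_max([95, 96, 22, 97, 94, 4])
rec_max([95, 96, 22, 97, 94, 4]): compare 95 with rec_max([96, 22, 97, 94, 4])
rec_max([96, 22, 97, 94, 4]): compare 96 with rec_max([22, 97, 94, 4])
rec_max([22, 97, 94, 4]): compare 22 with rec_max([97, 94, 4])
rec_max([97, 94, 4]): compare 97 with rec_max([94, 4])
rec_max([94, 4]): compare 94 with rec_max([4])
rec_max([4]) = 4  (base case)
Compare 94 with 4 -> 94
Compare 97 with 94 -> 97
Compare 22 with 97 -> 97
Compare 96 with 97 -> 97
Compare 95 with 97 -> 97
Compare 49 with 97 -> 97

97


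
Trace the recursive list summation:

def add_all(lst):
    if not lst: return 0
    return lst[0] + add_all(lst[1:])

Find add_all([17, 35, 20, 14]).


add_all([17, 35, 20, 14]) = 17 + add_all([35, 20, 14])
add_all([35, 20, 14]) = 35 + add_all([20, 14])
add_all([20, 14]) = 20 + add_all([14])
add_all([14]) = 14 + add_all([])
add_all([]) = 0  (base case)
Total: 17 + 35 + 20 + 14 + 0 = 86

86


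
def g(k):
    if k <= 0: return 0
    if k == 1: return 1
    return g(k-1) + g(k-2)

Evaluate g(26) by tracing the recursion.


Computing g(26) bottom-up:
g(0) = 0
g(1) = 1
g(2) = g(1) + g(0) = 1 + 0 = 1
g(3) = g(2) + g(1) = 1 + 1 = 2
g(4) = g(3) + g(2) = 2 + 1 = 3
g(5) = g(4) + g(3) = 3 + 2 = 5
g(6) = g(5) + g(4) = 5 + 3 = 8
g(7) = g(6) + g(5) = 8 + 5 = 13
g(8) = g(7) + g(6) = 13 + 8 = 21
g(9) = g(8) + g(7) = 21 + 13 = 34
g(10) = g(9) + g(8) = 34 + 21 = 55
g(11) = g(10) + g(9) = 55 + 34 = 89
g(12) = g(11) + g(10) = 89 + 55 = 144
g(13) = g(12) + g(11) = 144 + 89 = 233
g(14) = g(13) + g(12) = 233 + 144 = 377
g(15) = g(14) + g(13) = 377 + 233 = 610
g(16) = g(15) + g(14) = 610 + 377 = 987
g(17) = g(16) + g(15) = 987 + 610 = 1597
g(18) = g(17) + g(16) = 1597 + 987 = 2584
g(19) = g(18) + g(17) = 2584 + 1597 = 4181
g(20) = g(19) + g(18) = 4181 + 2584 = 6765
g(21) = g(20) + g(19) = 6765 + 4181 = 10946
g(22) = g(21) + g(20) = 10946 + 6765 = 17711
g(23) = g(22) + g(21) = 17711 + 10946 = 28657
g(24) = g(23) + g(22) = 28657 + 17711 = 46368
g(25) = g(24) + g(23) = 46368 + 28657 = 75025
g(26) = g(25) + g(24) = 75025 + 46368 = 121393

121393


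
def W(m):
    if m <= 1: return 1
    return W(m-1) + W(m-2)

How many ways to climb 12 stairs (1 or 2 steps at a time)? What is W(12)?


Building up from base cases:
W(0) = 1
W(1) = 1
W(2) = W(1) + W(0) = 1 + 1 = 2
W(3) = W(2) + W(1) = 2 + 1 = 3
W(4) = W(3) + W(2) = 3 + 2 = 5
W(5) = W(4) + W(3) = 5 + 3 = 8
W(6) = W(5) + W(4) = 8 + 5 = 13
W(7) = W(6) + W(5) = 13 + 8 = 21
W(8) = W(7) + W(6) = 21 + 13 = 34
W(9) = W(8) + W(7) = 34 + 21 = 55
W(10) = W(9) + W(8) = 55 + 34 = 89
W(11) = W(10) + W(9) = 89 + 55 = 144
W(12) = W(11) + W(10) = 144 + 89 = 233

233


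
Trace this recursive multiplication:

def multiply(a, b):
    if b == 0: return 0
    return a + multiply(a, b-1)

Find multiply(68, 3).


multiply(68, 3) = 68 + multiply(68, 2)
multiply(68, 2) = 68 + multiply(68, 1)
multiply(68, 1) = 68 + multiply(68, 0)
multiply(68, 0) = 0  (base case)
Total: 68 + 68 + 68 + 0 = 204

204


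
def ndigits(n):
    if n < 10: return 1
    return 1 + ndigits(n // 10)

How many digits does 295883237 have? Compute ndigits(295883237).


ndigits(295883237) = 1 + ndigits(29588323)
ndigits(29588323) = 1 + ndigits(2958832)
ndigits(2958832) = 1 + ndigits(295883)
ndigits(295883) = 1 + ndigits(29588)
ndigits(29588) = 1 + ndigits(2958)
ndigits(2958) = 1 + ndigits(295)
ndigits(295) = 1 + ndigits(29)
ndigits(29) = 1 + ndigits(2)
ndigits(2) = 1  (base case: 2 < 10)
Unwinding: 1 + 1 + 1 + 1 + 1 + 1 + 1 + 1 + 1 = 9

9


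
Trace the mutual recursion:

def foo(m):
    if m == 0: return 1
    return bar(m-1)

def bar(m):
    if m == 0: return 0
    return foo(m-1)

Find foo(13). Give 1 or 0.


foo(13) = bar(12)
bar(12) = foo(11)
foo(11) = bar(10)
bar(10) = foo(9)
foo(9) = bar(8)
bar(8) = foo(7)
foo(7) = bar(6)
bar(6) = foo(5)
foo(5) = bar(4)
bar(4) = foo(3)
foo(3) = bar(2)
bar(2) = foo(1)
foo(1) = bar(0)
bar(0) = 0  (base case)
Result: 0

0


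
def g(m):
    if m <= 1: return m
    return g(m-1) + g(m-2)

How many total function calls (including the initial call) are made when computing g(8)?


Let C(n) = total calls for g(n)
C(0) = 1, C(1) = 1
C(2) = 1 + C(1) + C(0) = 1 + 1 + 1 = 3
C(3) = 1 + C(2) + C(1) = 1 + 3 + 1 = 5
C(4) = 1 + C(3) + C(2) = 1 + 5 + 3 = 9
C(5) = 1 + C(4) + C(3) = 1 + 9 + 5 = 15
C(6) = 1 + C(5) + C(4) = 1 + 15 + 9 = 25
C(7) = 1 + C(6) + C(5) = 1 + 25 + 15 = 41
C(8) = 1 + C(7) + C(6) = 1 + 41 + 25 = 67

67


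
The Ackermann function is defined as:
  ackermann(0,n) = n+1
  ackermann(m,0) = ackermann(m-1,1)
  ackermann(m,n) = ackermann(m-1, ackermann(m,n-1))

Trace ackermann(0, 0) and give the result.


ackermann(0, 0) = 1
Result: ackermann(0, 0) = 1

1


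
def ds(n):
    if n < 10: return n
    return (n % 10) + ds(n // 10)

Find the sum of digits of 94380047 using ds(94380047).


ds(94380047) = 7 + ds(9438004)
ds(9438004) = 4 + ds(943800)
ds(943800) = 0 + ds(94380)
ds(94380) = 0 + ds(9438)
ds(9438) = 8 + ds(943)
ds(943) = 3 + ds(94)
ds(94) = 4 + ds(9)
ds(9) = 9  (base case)
Total: 7 + 4 + 0 + 0 + 8 + 3 + 4 + 9 = 35

35


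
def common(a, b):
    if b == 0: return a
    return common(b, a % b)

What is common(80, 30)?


common(80, 30) = common(30, 20)
common(30, 20) = common(20, 10)
common(20, 10) = common(10, 0)
common(10, 0) = 10  (base case)

10


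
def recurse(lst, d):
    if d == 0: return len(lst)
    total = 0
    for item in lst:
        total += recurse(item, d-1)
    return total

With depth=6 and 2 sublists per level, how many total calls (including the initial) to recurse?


At depth 0 (root): 1 call
At depth 1: each of 1 parents calls recurse on 2 children = 2 calls
At depth 2: each of 2 parents calls recurse on 2 children = 4 calls
At depth 3: each of 4 parents calls recurse on 2 children = 8 calls
At depth 4: each of 8 parents calls recurse on 2 children = 16 calls
At depth 5: each of 16 parents calls recurse on 2 children = 32 calls
At depth 6: each of 32 parents calls recurse on 2 children = 64 calls
Total: 1 + 2 + 4 + 8 + 16 + 32 + 64 = 127

127


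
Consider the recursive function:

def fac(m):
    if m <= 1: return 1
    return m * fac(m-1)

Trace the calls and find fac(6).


fac(6)
= 6 * fac(5)
= 6 * 5 * fac(4)
= 6 * 5 * 4 * fac(3)
= 6 * 5 * 4 * 3 * fac(2)
= 6 * 5 * 4 * 3 * 2 * fac(1)
= 6 * 5 * 4 * 3 * 2 * 1
= 720

720


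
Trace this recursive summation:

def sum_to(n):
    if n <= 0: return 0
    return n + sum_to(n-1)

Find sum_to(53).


sum_to(53)
= 53 + 52 + 51 + 50 + 49 + 48 + 47 + 46 + 45 + 44 + 43 + 42 + 41 + 40 + 39 + 38 + 37 + 36 + 35 + 34 + 33 + 32 + 31 + 30 + 29 + 28 + 27 + 26 + 25 + 24 + 23 + 22 + 21 + 20 + 19 + 18 + 17 + 16 + 15 + 14 + 13 + 12 + 11 + 10 + 9 + 8 + 7 + 6 + 5 + 4 + 3 + 2 + 1 + sum_to(0)
= 53 + 52 + 51 + 50 + 49 + 48 + 47 + 46 + 45 + 44 + 43 + 42 + 41 + 40 + 39 + 38 + 37 + 36 + 35 + 34 + 33 + 32 + 31 + 30 + 29 + 28 + 27 + 26 + 25 + 24 + 23 + 22 + 21 + 20 + 19 + 18 + 17 + 16 + 15 + 14 + 13 + 12 + 11 + 10 + 9 + 8 + 7 + 6 + 5 + 4 + 3 + 2 + 1 + 0
= 1431

1431


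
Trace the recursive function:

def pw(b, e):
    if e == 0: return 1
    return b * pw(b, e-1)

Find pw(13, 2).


pw(13, 2)
= 13 * pw(13, 1)
= 13 * 13 * pw(13, 0)
= 13 * 13 * 1
= 169

169


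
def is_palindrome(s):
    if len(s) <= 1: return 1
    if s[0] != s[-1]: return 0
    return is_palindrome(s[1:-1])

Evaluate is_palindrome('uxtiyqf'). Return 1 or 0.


is_palindrome('uxtiyqf'): s[0]='u' != s[-1]='f' -> return 0
Result: 0 (not a palindrome)

0


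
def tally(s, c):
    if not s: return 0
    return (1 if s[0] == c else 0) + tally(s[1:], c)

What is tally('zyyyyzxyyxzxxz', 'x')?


s[0]='z' != 'x' -> 0
s[0]='y' != 'x' -> 0
s[0]='y' != 'x' -> 0
s[0]='y' != 'x' -> 0
s[0]='y' != 'x' -> 0
s[0]='z' != 'x' -> 0
s[0]='x' == 'x' -> 1
s[0]='y' != 'x' -> 0
s[0]='y' != 'x' -> 0
s[0]='x' == 'x' -> 1
s[0]='z' != 'x' -> 0
s[0]='x' == 'x' -> 1
s[0]='x' == 'x' -> 1
s[0]='z' != 'x' -> 0
Sum: 0 + 0 + 0 + 0 + 0 + 0 + 1 + 0 + 0 + 1 + 0 + 1 + 1 + 0 = 4

4


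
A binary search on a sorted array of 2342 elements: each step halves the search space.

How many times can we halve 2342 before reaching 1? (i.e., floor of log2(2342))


2342 / 2 = 1171
1171 / 2 = 585
585 / 2 = 292
292 / 2 = 146
146 / 2 = 73
73 / 2 = 36
36 / 2 = 18
18 / 2 = 9
9 / 2 = 4
4 / 2 = 2
2 / 2 = 1
Reached 1 after 11 halvings

11


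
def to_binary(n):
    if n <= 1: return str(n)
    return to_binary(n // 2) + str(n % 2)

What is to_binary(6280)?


to_binary(6280) = to_binary(3140) + '0'
to_binary(3140) = to_binary(1570) + '0'
to_binary(1570) = to_binary(785) + '0'
to_binary(785) = to_binary(392) + '1'
to_binary(392) = to_binary(196) + '0'
to_binary(196) = to_binary(98) + '0'
to_binary(98) = to_binary(49) + '0'
to_binary(49) = to_binary(24) + '1'
to_binary(24) = to_binary(12) + '0'
to_binary(12) = to_binary(6) + '0'
to_binary(6) = to_binary(3) + '0'
to_binary(3) = to_binary(1) + '1'
to_binary(1) = '1'  (base case)
Concatenating: '1' + '1' + '0' + '0' + '0' + '1' + '0' + '0' + '0' + '1' + '0' + '0' + '0' = '1100010001000'

1100010001000


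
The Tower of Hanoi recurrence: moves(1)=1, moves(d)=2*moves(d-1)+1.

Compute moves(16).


moves(16) = 2 * moves(15) + 1
moves(15) = 2 * moves(14) + 1
moves(14) = 2 * moves(13) + 1
moves(13) = 2 * moves(12) + 1
moves(12) = 2 * moves(11) + 1
moves(11) = 2 * moves(10) + 1
moves(10) = 2 * moves(9) + 1
moves(9) = 2 * moves(8) + 1
moves(8) = 2 * moves(7) + 1
moves(7) = 2 * moves(6) + 1
moves(6) = 2 * moves(5) + 1
moves(5) = 2 * moves(4) + 1
moves(4) = 2 * moves(3) + 1
moves(3) = 2 * moves(2) + 1
moves(2) = 2 * moves(1) + 1
moves(1) = 1  (base case)
moves(2) = 2 * 1 + 1 = 3
moves(3) = 2 * 3 + 1 = 7
moves(4) = 2 * 7 + 1 = 15
moves(5) = 2 * 15 + 1 = 31
moves(6) = 2 * 31 + 1 = 63
moves(7) = 2 * 63 + 1 = 127
moves(8) = 2 * 127 + 1 = 255
moves(9) = 2 * 255 + 1 = 511
moves(10) = 2 * 511 + 1 = 1023
moves(11) = 2 * 1023 + 1 = 2047
moves(12) = 2 * 2047 + 1 = 4095
moves(13) = 2 * 4095 + 1 = 8191
moves(14) = 2 * 8191 + 1 = 16383
moves(15) = 2 * 16383 + 1 = 32767
moves(16) = 2 * 32767 + 1 = 65535

65535


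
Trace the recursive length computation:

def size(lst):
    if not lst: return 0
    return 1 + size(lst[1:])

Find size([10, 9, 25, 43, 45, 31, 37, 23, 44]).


size([10, 9, 25, 43, 45, 31, 37, 23, 44]) = 1 + size([9, 25, 43, 45, 31, 37, 23, 44])
size([9, 25, 43, 45, 31, 37, 23, 44]) = 1 + size([25, 43, 45, 31, 37, 23, 44])
size([25, 43, 45, 31, 37, 23, 44]) = 1 + size([43, 45, 31, 37, 23, 44])
size([43, 45, 31, 37, 23, 44]) = 1 + size([45, 31, 37, 23, 44])
size([45, 31, 37, 23, 44]) = 1 + size([31, 37, 23, 44])
size([31, 37, 23, 44]) = 1 + size([37, 23, 44])
size([37, 23, 44]) = 1 + size([23, 44])
size([23, 44]) = 1 + size([44])
size([44]) = 1 + size([])
size([]) = 0  (base case)
Unwinding: 1 + 1 + 1 + 1 + 1 + 1 + 1 + 1 + 1 + 0 = 9

9


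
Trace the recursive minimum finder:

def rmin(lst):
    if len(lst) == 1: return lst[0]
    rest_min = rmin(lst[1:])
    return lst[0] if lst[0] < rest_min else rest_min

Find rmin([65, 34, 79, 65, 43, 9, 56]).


rmin([65, 34, 79, 65, 43, 9, 56]): compare 65 with rmin([34, 79, 65, 43, 9, 56])
rmin([34, 79, 65, 43, 9, 56]): compare 34 with rmin([79, 65, 43, 9, 56])
rmin([79, 65, 43, 9, 56]): compare 79 with rmin([65, 43, 9, 56])
rmin([65, 43, 9, 56]): compare 65 with rmin([43, 9, 56])
rmin([43, 9, 56]): compare 43 with rmin([9, 56])
rmin([9, 56]): compare 9 with rmin([56])
rmin([56]) = 56  (base case)
Compare 9 with 56 -> 9
Compare 43 with 9 -> 9
Compare 65 with 9 -> 9
Compare 79 with 9 -> 9
Compare 34 with 9 -> 9
Compare 65 with 9 -> 9

9


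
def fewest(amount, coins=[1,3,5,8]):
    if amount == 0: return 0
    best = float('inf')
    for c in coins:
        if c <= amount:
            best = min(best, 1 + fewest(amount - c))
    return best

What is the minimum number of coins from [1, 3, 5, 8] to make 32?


Building up with DP:
fewest(0) = 0
fewest(1) = min(1+fewest(0)=1+0=1) = 1
fewest(2) = min(1+fewest(1)=1+1=2) = 2
fewest(3) = min(1+fewest(2)=1+2=3, 1+fewest(0)=1+0=1) = 1
fewest(4) = min(1+fewest(3)=1+1=2, 1+fewest(1)=1+1=2) = 2
fewest(5) = min(1+fewest(4)=1+2=3, 1+fewest(2)=1+2=3, 1+fewest(0)=1+0=1) = 1
fewest(6) = min(1+fewest(5)=1+1=2, 1+fewest(3)=1+1=2, 1+fewest(1)=1+1=2) = 2
fewest(7) = min(1+fewest(6)=1+2=3, 1+fewest(4)=1+2=3, 1+fewest(2)=1+2=3) = 3
fewest(8) = min(1+fewest(7)=1+3=4, 1+fewest(5)=1+1=2, 1+fewest(3)=1+1=2, 1+fewest(0)=1+0=1) = 1
fewest(9) = min(1+fewest(8)=1+1=2, 1+fewest(6)=1+2=3, 1+fewest(4)=1+2=3, 1+fewest(1)=1+1=2) = 2
fewest(10) = min(1+fewest(9)=1+2=3, 1+fewest(7)=1+3=4, 1+fewest(5)=1+1=2, 1+fewest(2)=1+2=3) = 2
fewest(11) = min(1+fewest(10)=1+2=3, 1+fewest(8)=1+1=2, 1+fewest(6)=1+2=3, 1+fewest(3)=1+1=2) = 2
fewest(12) = min(1+fewest(11)=1+2=3, 1+fewest(9)=1+2=3, 1+fewest(7)=1+3=4, 1+fewest(4)=1+2=3) = 3
fewest(13) = min(1+fewest(12)=1+3=4, 1+fewest(10)=1+2=3, 1+fewest(8)=1+1=2, 1+fewest(5)=1+1=2) = 2
fewest(14) = min(1+fewest(13)=1+2=3, 1+fewest(11)=1+2=3, 1+fewest(9)=1+2=3, 1+fewest(6)=1+2=3) = 3
fewest(15) = min(1+fewest(14)=1+3=4, 1+fewest(12)=1+3=4, 1+fewest(10)=1+2=3, 1+fewest(7)=1+3=4) = 3
fewest(16) = min(1+fewest(15)=1+3=4, 1+fewest(13)=1+2=3, 1+fewest(11)=1+2=3, 1+fewest(8)=1+1=2) = 2
fewest(17) = min(1+fewest(16)=1+2=3, 1+fewest(14)=1+3=4, 1+fewest(12)=1+3=4, 1+fewest(9)=1+2=3) = 3
fewest(18) = min(1+fewest(17)=1+3=4, 1+fewest(15)=1+3=4, 1+fewest(13)=1+2=3, 1+fewest(10)=1+2=3) = 3
fewest(19) = min(1+fewest(18)=1+3=4, 1+fewest(16)=1+2=3, 1+fewest(14)=1+3=4, 1+fewest(11)=1+2=3) = 3
fewest(20) = min(1+fewest(19)=1+3=4, 1+fewest(17)=1+3=4, 1+fewest(15)=1+3=4, 1+fewest(12)=1+3=4) = 4
fewest(21) = min(1+fewest(20)=1+4=5, 1+fewest(18)=1+3=4, 1+fewest(16)=1+2=3, 1+fewest(13)=1+2=3) = 3
fewest(22) = min(1+fewest(21)=1+3=4, 1+fewest(19)=1+3=4, 1+fewest(17)=1+3=4, 1+fewest(14)=1+3=4) = 4
fewest(23) = min(1+fewest(22)=1+4=5, 1+fewest(20)=1+4=5, 1+fewest(18)=1+3=4, 1+fewest(15)=1+3=4) = 4
fewest(24) = min(1+fewest(23)=1+4=5, 1+fewest(21)=1+3=4, 1+fewest(19)=1+3=4, 1+fewest(16)=1+2=3) = 3
fewest(25) = min(1+fewest(24)=1+3=4, 1+fewest(22)=1+4=5, 1+fewest(20)=1+4=5, 1+fewest(17)=1+3=4) = 4
fewest(26) = min(1+fewest(25)=1+4=5, 1+fewest(23)=1+4=5, 1+fewest(21)=1+3=4, 1+fewest(18)=1+3=4) = 4
fewest(27) = min(1+fewest(26)=1+4=5, 1+fewest(24)=1+3=4, 1+fewest(22)=1+4=5, 1+fewest(19)=1+3=4) = 4
fewest(28) = min(1+fewest(27)=1+4=5, 1+fewest(25)=1+4=5, 1+fewest(23)=1+4=5, 1+fewest(20)=1+4=5) = 5
fewest(29) = min(1+fewest(28)=1+5=6, 1+fewest(26)=1+4=5, 1+fewest(24)=1+3=4, 1+fewest(21)=1+3=4) = 4
fewest(30) = min(1+fewest(29)=1+4=5, 1+fewest(27)=1+4=5, 1+fewest(25)=1+4=5, 1+fewest(22)=1+4=5) = 5
fewest(31) = min(1+fewest(30)=1+5=6, 1+fewest(28)=1+5=6, 1+fewest(26)=1+4=5, 1+fewest(23)=1+4=5) = 5
fewest(32) = min(1+fewest(31)=1+5=6, 1+fewest(29)=1+4=5, 1+fewest(27)=1+4=5, 1+fewest(24)=1+3=4) = 4

4
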